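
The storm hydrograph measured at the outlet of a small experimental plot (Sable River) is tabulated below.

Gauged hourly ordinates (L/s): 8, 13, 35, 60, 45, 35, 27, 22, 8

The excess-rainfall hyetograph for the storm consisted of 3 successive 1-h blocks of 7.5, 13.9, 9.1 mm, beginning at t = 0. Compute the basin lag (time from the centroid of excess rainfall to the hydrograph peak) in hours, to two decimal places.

Centroid of excess rainfall: t_c = Σ P_i·t̄_i / ΣP_i = 1.5525 h (block centres at 0.5, 1.5, 2.5 h).
Hydrograph peak occurs at t = 3 h, so basin lag t_L = 3 − 1.5525 = 1.45 h.

t_L ≈ 1.45 h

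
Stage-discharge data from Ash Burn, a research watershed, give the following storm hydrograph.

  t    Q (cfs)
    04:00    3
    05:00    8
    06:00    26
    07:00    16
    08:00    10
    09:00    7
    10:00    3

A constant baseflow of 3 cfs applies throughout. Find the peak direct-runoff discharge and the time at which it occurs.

Subtracting baseflow gives direct-runoff ordinates: 0.0, 5.0, 23.0, 13.0, 7.0, 4.0, 0.0 cfs.
The maximum is 23.0 cfs, occurring at the reading for t = 06:00.

Q_p = 23.0 cfs at t = 06:00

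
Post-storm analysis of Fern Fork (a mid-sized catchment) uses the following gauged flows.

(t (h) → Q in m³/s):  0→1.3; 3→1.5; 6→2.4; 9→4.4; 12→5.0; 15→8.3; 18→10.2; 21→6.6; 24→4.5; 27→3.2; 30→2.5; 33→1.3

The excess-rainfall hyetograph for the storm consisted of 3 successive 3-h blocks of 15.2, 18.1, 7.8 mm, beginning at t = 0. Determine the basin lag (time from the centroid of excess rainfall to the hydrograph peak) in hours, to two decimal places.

Centroid of excess rainfall: t_c = Σ P_i·t̄_i / ΣP_i = 3.9599 h (block centres at 1.5, 4.5, 7.5 h).
Hydrograph peak occurs at t = 18 h, so basin lag t_L = 18 − 3.9599 = 14.04 h.

t_L ≈ 14.04 h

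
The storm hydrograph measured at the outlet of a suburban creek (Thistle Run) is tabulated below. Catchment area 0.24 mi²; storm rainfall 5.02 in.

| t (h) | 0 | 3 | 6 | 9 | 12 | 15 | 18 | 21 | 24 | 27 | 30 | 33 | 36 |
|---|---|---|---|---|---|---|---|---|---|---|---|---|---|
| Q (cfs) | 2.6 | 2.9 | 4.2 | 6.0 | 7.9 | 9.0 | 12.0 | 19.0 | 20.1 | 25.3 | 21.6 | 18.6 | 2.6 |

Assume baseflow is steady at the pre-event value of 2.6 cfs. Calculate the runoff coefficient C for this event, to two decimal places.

C ≈ 0.46

ΣQ_DR = 118.0 cfs; V = ΣQ_DR·Δt = 1.274 × 10^6 ft³.
Runoff depth d = V / A = 2.286 in.
C = d / P = 2.286 / 5.02 = 0.46.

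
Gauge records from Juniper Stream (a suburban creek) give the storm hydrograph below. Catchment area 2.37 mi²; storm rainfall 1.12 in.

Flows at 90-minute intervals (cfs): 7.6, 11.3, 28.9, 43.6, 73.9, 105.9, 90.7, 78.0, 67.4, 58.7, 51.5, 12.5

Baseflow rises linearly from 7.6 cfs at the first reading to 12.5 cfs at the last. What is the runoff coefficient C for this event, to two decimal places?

C ≈ 0.45

ΣQ_DR = 509.4 cfs; V = ΣQ_DR·Δt = 2.751 × 10^6 ft³.
Runoff depth d = V / A = 0.4996 in.
C = d / P = 0.4996 / 1.12 = 0.45.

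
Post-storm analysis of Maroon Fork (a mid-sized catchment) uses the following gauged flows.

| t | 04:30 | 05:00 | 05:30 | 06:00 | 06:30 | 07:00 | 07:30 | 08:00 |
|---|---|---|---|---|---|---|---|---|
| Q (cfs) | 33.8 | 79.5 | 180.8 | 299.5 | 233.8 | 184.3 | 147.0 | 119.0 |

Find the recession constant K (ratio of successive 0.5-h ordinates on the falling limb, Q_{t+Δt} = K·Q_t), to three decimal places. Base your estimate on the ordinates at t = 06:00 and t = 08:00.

K ≈ 0.794

Using the recession-limb readings at t = 06:00 and t = 08:00: Q falls from 299.5 to 119.0 cfs over 4 intervals.
K = (Q₂/Q₁)^(1/4) = (119.0/299.5)^(1/4) = 0.794.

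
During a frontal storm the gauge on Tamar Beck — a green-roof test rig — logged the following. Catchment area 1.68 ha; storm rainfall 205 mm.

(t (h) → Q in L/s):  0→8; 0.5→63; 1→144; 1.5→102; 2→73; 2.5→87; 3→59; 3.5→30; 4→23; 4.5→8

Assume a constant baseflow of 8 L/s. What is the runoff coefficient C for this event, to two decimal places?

ΣQ_DR = 517.0 L/s; V = ΣQ_DR·Δt = 9.306 × 10^5 L.
Runoff depth d = V / A = 55.39 mm.
C = d / P = 55.39 / 205 = 0.27.

C ≈ 0.27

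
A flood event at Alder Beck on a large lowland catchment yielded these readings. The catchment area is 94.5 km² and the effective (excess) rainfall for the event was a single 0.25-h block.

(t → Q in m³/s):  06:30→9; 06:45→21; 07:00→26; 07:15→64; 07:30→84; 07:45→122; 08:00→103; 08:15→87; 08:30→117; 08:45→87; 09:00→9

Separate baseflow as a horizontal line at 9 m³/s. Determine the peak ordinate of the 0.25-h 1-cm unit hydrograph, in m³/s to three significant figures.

Direct runoff: 0.0, 12.0, 17.0, 55.0, 75.0, 113.0, 94.0, 78.0, 108.0, 78.0, 0.0 m³/s; ΣQ_DR = 630.0 m³/s, peak = 113.0 m³/s.
Runoff depth d = ΣQ_DR·Δt / A = 630.0 × 900 / (94.5 km²) = 6.000 mm.
The 1-cm UH is the DRH scaled by (10 mm)/d, so U_p = 113.0 × 10/6.000 = 188 m³/s.

U_p ≈ 188 m³/s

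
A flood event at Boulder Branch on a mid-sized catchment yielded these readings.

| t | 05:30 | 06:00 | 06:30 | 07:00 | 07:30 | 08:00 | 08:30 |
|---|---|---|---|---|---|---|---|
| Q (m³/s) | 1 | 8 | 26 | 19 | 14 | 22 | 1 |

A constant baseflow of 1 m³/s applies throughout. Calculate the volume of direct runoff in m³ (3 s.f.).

Direct-runoff ordinates (Q − Q_b): 0.0, 7.0, 25.0, 18.0, 13.0, 21.0, 0.0 m³/s.
ΣQ_DR = 84.00 m³/s.
With Δt = 0.5 h = 1800 s, V = ΣQ_DR · Δt = 84.00 × 1800 = 1.51 × 10^5 m³.

V ≈ 1.51 × 10^5 m³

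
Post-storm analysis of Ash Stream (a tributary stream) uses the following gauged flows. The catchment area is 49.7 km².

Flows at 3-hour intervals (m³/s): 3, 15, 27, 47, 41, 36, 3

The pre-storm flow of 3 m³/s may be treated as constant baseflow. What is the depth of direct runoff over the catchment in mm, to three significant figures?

Direct runoff: 0.0, 12.0, 24.0, 44.0, 38.0, 33.0, 0.0 m³/s; ΣQ_DR = 151.0 m³/s.
V = ΣQ_DR · Δt = 151.0 × 10800 s = 1.631 × 10^6 m³.
Over A = 49.7 km², depth = V / A = 32.8 mm.

d ≈ 32.8 mm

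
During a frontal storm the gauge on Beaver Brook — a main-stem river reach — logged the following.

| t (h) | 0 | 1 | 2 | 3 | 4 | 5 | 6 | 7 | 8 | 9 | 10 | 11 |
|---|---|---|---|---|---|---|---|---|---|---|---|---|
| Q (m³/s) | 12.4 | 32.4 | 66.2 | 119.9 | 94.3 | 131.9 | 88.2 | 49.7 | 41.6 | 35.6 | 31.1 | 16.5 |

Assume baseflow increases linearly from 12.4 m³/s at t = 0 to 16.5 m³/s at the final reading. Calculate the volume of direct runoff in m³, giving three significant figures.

V ≈ 1.97 × 10^6 m³

Direct-runoff ordinates (Q − Q_b): 0.00, 19.63, 53.05, 106.38, 80.41, 117.64, 73.56, 34.69, 26.22, 19.85, 14.97, 0.00 m³/s.
ΣQ_DR = 546.4 m³/s.
With Δt = 1 h = 3600 s, V = ΣQ_DR · Δt = 546.4 × 3600 = 1.97 × 10^6 m³.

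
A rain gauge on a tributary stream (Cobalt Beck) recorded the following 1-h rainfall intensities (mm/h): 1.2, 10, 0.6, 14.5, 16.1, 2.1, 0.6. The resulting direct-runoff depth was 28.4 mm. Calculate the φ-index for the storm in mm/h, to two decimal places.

Only the 3 blocks with intensity above φ contribute runoff: 10, 14.5, 16.1 mm/h.
Σ(I−φ)·Δt = d  ⇒  (10+14.5+16.1 − 3φ)·1 = 28.4
φ = (40.60 − 28.4/1) / 3 = 4.07 mm/h.

φ ≈ 4.07 mm/h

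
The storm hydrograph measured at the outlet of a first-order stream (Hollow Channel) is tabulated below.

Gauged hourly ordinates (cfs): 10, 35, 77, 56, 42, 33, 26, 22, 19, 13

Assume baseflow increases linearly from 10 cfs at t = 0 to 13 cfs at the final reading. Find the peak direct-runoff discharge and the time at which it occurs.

Q_p = 66.33 cfs at t = 2 h

Subtracting baseflow gives direct-runoff ordinates: 0.00, 24.67, 66.33, 45.00, 30.67, 21.33, 14.00, 9.67, 6.33, 0.00 cfs.
The maximum is 66.33 cfs, occurring at the reading for t = 2 h.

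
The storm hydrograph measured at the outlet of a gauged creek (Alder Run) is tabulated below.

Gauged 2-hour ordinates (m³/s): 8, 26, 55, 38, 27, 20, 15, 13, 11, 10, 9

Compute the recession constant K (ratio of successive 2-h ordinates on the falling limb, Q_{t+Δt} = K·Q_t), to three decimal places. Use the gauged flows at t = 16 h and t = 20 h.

Using the recession-limb readings at t = 16 h and t = 20 h: Q falls from 11 to 9 m³/s over 2 intervals.
K = (Q₂/Q₁)^(1/2) = (9/11)^(1/2) = 0.905.

K ≈ 0.905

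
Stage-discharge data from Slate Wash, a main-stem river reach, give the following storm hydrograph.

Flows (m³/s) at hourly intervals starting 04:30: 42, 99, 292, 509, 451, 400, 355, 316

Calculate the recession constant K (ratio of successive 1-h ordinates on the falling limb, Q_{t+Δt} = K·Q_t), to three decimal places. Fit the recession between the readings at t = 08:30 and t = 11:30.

Using the recession-limb readings at t = 08:30 and t = 11:30: Q falls from 451 to 316 m³/s over 3 intervals.
K = (Q₂/Q₁)^(1/3) = (316/451)^(1/3) = 0.888.

K ≈ 0.888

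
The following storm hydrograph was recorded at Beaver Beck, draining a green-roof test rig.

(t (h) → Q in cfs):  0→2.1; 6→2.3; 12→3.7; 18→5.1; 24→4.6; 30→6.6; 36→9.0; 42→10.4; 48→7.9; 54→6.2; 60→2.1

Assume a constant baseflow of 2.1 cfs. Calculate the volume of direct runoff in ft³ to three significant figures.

Direct-runoff ordinates (Q − Q_b): 0.0, 0.2, 1.6, 3.0, 2.5, 4.5, 6.9, 8.3, 5.8, 4.1, 0.0 cfs.
ΣQ_DR = 36.90 cfs.
With Δt = 6 h = 21600 s, V = ΣQ_DR · Δt = 36.90 × 21600 = 7.97 × 10^5 ft³.

V ≈ 7.97 × 10^5 ft³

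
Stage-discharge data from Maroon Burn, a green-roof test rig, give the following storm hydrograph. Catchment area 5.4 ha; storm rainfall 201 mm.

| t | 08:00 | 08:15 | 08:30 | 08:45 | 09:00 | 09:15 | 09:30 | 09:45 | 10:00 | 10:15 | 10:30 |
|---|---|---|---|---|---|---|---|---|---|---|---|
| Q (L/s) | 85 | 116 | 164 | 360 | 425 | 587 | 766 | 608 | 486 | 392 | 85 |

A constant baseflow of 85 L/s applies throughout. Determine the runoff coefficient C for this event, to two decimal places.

ΣQ_DR = 3139 L/s; V = ΣQ_DR·Δt = 2.825 × 10^6 L.
Runoff depth d = V / A = 52.32 mm.
C = d / P = 52.32 / 201 = 0.26.

C ≈ 0.26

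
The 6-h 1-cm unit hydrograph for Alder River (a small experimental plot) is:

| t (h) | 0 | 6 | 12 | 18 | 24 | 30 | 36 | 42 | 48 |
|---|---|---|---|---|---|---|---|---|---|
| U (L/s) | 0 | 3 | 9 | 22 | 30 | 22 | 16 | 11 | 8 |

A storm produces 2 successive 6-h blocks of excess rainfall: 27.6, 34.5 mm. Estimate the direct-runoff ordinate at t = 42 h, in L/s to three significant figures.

Q ≈ 85.6 L/s

By discrete convolution, Q_j = Σ (P_i / 10 mm) · U_{j−i}.
At t = 42 h (j=7): Q = (27.6/10)·11 + (34.5/10)·16 = 85.6 L/s.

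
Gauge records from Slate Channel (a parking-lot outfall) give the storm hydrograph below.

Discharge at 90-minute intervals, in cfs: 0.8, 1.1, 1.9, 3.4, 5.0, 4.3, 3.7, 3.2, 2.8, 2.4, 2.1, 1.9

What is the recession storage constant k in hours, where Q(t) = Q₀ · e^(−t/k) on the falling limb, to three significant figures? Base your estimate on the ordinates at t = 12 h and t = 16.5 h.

k ≈ 11.6 h

On the falling limb, Q drops from 2.8 to 1.9 cfs between t = 12 h and t = 16.5 h (Δt = 4.5 h).
k = −Δt / ln(Q₂/Q₁) = −4.5 / ln(1.9/2.8) = 11.6 h.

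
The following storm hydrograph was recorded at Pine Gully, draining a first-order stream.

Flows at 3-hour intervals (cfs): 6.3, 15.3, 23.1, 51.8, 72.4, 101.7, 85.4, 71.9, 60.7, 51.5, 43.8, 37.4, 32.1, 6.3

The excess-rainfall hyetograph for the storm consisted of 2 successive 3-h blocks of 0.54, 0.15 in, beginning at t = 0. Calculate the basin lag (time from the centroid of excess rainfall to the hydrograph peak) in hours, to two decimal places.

t_L ≈ 12.85 h

Centroid of excess rainfall: t_c = Σ P_i·t̄_i / ΣP_i = 2.1522 h (block centres at 1.5, 4.5 h).
Hydrograph peak occurs at t = 15 h, so basin lag t_L = 15 − 2.1522 = 12.85 h.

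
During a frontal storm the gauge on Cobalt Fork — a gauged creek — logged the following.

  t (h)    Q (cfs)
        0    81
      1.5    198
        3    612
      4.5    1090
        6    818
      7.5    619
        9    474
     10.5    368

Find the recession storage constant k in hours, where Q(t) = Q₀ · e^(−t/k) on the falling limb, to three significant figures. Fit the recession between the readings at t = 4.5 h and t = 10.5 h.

On the falling limb, Q drops from 1090 to 368 cfs between t = 4.5 h and t = 10.5 h (Δt = 6 h).
k = −Δt / ln(Q₂/Q₁) = −6 / ln(368/1090) = 5.53 h.

k ≈ 5.53 h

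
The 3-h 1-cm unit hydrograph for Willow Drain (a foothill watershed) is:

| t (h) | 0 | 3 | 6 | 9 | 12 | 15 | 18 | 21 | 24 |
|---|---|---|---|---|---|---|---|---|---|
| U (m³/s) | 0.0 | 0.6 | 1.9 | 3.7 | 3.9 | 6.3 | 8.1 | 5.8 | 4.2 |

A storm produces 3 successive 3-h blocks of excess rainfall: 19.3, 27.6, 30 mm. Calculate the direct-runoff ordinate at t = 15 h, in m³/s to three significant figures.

By discrete convolution, Q_j = Σ (P_i / 10 mm) · U_{j−i}.
At t = 15 h (j=5): Q = (19.3/10)·6.3 + (27.6/10)·3.9 + (30/10)·3.7 = 34.0 m³/s.

Q ≈ 34.0 m³/s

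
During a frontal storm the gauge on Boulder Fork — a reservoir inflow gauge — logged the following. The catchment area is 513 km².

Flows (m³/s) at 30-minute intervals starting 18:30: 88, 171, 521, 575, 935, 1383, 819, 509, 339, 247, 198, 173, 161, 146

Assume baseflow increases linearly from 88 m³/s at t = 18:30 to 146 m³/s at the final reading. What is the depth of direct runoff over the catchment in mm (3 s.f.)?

Direct runoff: 0.00, 78.54, 424.08, 473.62, 829.15, 1272.69, 704.23, 389.77, 215.31, 118.85, 65.38, 35.92, 19.46, 0.00 m³/s; ΣQ_DR = 4627 m³/s.
V = ΣQ_DR · Δt = 4627 × 1800 s = 8.329 × 10^6 m³.
Over A = 513 km², depth = V / A = 16.2 mm.

d ≈ 16.2 mm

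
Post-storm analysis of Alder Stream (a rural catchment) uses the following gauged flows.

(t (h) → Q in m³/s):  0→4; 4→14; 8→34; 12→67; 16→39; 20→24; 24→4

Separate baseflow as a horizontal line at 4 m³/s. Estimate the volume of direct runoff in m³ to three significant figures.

V ≈ 2.28 × 10^6 m³

Direct-runoff ordinates (Q − Q_b): 0.0, 10.0, 30.0, 63.0, 35.0, 20.0, 0.0 m³/s.
ΣQ_DR = 158.0 m³/s.
With Δt = 4 h = 14400 s, V = ΣQ_DR · Δt = 158.0 × 14400 = 2.28 × 10^6 m³.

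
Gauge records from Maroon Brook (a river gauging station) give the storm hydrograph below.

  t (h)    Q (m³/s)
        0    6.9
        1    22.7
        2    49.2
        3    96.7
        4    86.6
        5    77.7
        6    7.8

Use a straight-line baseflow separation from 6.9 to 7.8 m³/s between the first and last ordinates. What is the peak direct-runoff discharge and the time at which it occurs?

Q_p = 89.35 m³/s at t = 3 h

Subtracting baseflow gives direct-runoff ordinates: 0.00, 15.65, 42.00, 89.35, 79.10, 70.05, 0.00 m³/s.
The maximum is 89.35 m³/s, occurring at the reading for t = 3 h.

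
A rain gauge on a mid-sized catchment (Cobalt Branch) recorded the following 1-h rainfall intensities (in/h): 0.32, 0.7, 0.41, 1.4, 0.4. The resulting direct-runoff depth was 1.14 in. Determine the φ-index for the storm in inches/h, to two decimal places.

φ ≈ 0.48 in/h

Only the 2 blocks with intensity above φ contribute runoff: 0.7, 1.4 in/h.
Σ(I−φ)·Δt = d  ⇒  (0.7+1.4 − 2φ)·1 = 1.14
φ = (2.100 − 1.14/1) / 2 = 0.48 in/h.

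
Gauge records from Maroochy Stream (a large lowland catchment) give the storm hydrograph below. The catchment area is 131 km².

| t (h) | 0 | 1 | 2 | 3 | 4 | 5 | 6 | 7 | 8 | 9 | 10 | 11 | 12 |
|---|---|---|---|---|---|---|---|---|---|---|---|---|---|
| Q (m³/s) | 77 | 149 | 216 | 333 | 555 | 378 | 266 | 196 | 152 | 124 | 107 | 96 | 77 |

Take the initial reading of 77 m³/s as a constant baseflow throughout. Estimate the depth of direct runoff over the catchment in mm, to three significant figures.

Direct runoff: 0.0, 72.0, 139.0, 256.0, 478.0, 301.0, 189.0, 119.0, 75.0, 47.0, 30.0, 19.0, 0.0 m³/s; ΣQ_DR = 1725 m³/s.
V = ΣQ_DR · Δt = 1725 × 3600 s = 6.210 × 10^6 m³.
Over A = 131 km², depth = V / A = 47.4 mm.

d ≈ 47.4 mm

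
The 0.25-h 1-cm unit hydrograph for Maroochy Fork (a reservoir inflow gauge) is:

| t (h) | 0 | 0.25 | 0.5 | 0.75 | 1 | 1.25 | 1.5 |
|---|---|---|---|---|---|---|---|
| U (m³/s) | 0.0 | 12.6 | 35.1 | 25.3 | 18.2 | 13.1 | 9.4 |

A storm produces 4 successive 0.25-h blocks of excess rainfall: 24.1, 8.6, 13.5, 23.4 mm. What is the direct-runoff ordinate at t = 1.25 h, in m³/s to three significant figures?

By discrete convolution, Q_j = Σ (P_i / 10 mm) · U_{j−i}.
At t = 1.25 h (j=5): Q = (24.1/10)·13.1 + (8.6/10)·18.2 + (13.5/10)·25.3 + (23.4/10)·35.1 = 164 m³/s.

Q ≈ 164 m³/s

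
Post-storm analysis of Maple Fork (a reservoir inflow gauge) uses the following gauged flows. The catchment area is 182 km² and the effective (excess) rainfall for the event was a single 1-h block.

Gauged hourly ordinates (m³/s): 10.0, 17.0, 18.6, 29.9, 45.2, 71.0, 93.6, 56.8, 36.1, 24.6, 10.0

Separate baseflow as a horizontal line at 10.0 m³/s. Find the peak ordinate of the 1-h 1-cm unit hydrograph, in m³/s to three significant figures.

U_p ≈ 140 m³/s

Direct runoff: 0.0, 7.0, 8.6, 19.9, 35.2, 61.0, 83.6, 46.8, 26.1, 14.6, 0.0 m³/s; ΣQ_DR = 302.8 m³/s, peak = 83.6 m³/s.
Runoff depth d = ΣQ_DR·Δt / A = 302.8 × 3600 / (182 km²) = 5.989 mm.
The 1-cm UH is the DRH scaled by (10 mm)/d, so U_p = 83.6 × 10/5.989 = 140 m³/s.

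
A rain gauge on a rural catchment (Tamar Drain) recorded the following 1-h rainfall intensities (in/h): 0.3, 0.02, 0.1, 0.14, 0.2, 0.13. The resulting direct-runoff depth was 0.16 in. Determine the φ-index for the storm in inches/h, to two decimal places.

φ ≈ 0.17 in/h

Only the 2 blocks with intensity above φ contribute runoff: 0.3, 0.2 in/h.
Σ(I−φ)·Δt = d  ⇒  (0.3+0.2 − 2φ)·1 = 0.16
φ = (0.5000 − 0.16/1) / 2 = 0.17 in/h.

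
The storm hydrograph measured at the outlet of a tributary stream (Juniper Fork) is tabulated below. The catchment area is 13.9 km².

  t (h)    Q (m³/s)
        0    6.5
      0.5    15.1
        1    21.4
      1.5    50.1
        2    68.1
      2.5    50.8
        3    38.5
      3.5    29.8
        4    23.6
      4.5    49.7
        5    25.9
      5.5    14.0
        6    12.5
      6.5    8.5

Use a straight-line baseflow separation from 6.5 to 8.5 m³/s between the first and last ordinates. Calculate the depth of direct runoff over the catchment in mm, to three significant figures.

d ≈ 40.1 mm

Direct runoff: 0.00, 8.45, 14.59, 43.14, 60.98, 43.53, 31.08, 22.22, 15.87, 41.82, 17.86, 5.81, 4.15, 0.00 m³/s; ΣQ_DR = 309.5 m³/s.
V = ΣQ_DR · Δt = 309.5 × 1800 s = 5.571 × 10^5 m³.
Over A = 13.9 km², depth = V / A = 40.1 mm.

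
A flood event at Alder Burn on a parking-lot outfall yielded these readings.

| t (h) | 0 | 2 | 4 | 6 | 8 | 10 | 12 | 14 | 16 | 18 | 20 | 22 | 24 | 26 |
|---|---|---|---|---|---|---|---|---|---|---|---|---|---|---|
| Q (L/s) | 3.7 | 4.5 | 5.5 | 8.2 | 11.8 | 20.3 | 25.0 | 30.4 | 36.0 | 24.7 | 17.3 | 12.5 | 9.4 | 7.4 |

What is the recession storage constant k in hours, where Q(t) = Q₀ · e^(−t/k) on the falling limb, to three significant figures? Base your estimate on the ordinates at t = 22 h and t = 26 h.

k ≈ 7.63 h

On the falling limb, Q drops from 12.5 to 7.4 L/s between t = 22 h and t = 26 h (Δt = 4 h).
k = −Δt / ln(Q₂/Q₁) = −4 / ln(7.4/12.5) = 7.63 h.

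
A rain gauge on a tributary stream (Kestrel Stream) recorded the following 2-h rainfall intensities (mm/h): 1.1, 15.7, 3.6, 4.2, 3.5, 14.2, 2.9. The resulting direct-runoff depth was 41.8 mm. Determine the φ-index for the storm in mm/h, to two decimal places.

φ ≈ 4.50 mm/h

Only the 2 blocks with intensity above φ contribute runoff: 15.7, 14.2 mm/h.
Σ(I−φ)·Δt = d  ⇒  (15.7+14.2 − 2φ)·2 = 41.8
φ = (29.90 − 41.8/2) / 2 = 4.50 mm/h.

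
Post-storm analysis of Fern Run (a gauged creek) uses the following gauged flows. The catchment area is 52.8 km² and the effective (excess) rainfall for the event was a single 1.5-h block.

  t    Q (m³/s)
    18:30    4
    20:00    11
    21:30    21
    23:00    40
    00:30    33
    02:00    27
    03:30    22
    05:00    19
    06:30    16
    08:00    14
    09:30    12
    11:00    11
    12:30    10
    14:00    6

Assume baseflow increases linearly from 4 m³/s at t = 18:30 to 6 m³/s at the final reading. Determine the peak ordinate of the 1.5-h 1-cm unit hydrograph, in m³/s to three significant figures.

U_p ≈ 19.7 m³/s

Direct runoff: 0.00, 6.85, 16.69, 35.54, 28.38, 22.23, 17.08, 13.92, 10.77, 8.62, 6.46, 5.31, 4.15, 0.00 m³/s; ΣQ_DR = 176.0 m³/s, peak = 35.54 m³/s.
Runoff depth d = ΣQ_DR·Δt / A = 176.0 × 5400 / (52.8 km²) = 18.00 mm.
The 1-cm UH is the DRH scaled by (10 mm)/d, so U_p = 35.54 × 10/18.00 = 19.7 m³/s.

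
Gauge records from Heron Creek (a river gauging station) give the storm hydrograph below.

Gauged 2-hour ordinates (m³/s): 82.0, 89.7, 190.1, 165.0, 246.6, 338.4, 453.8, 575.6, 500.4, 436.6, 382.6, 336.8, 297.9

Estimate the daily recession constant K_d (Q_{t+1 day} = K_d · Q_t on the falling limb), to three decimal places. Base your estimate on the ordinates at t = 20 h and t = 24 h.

Between t = 20 h and t = 24 h the flow falls from 382.6 to 297.9 m³/s over 2×2 h = 4 h.
Per-interval ratio K = (297.9/382.6)^(1/2) = 0.8824; K_d = K^(24/2) = 0.223.

K_d ≈ 0.223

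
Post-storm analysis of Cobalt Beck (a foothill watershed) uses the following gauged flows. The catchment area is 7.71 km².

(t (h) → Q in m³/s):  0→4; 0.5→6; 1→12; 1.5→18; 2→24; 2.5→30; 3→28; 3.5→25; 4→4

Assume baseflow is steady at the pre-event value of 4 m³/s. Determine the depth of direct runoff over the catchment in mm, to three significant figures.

Direct runoff: 0.0, 2.0, 8.0, 14.0, 20.0, 26.0, 24.0, 21.0, 0.0 m³/s; ΣQ_DR = 115.0 m³/s.
V = ΣQ_DR · Δt = 115.0 × 1800 s = 2.070 × 10^5 m³.
Over A = 7.71 km², depth = V / A = 26.8 mm.

d ≈ 26.8 mm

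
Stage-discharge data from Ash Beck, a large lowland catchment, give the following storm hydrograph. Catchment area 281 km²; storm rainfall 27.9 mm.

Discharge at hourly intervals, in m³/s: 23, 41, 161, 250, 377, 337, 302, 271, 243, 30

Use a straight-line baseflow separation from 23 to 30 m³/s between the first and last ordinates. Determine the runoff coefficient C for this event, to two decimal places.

ΣQ_DR = 1770 m³/s; V = ΣQ_DR·Δt = 6.372 × 10^6 m³.
Runoff depth d = V / A = 22.68 mm.
C = d / P = 22.68 / 27.9 = 0.81.

C ≈ 0.81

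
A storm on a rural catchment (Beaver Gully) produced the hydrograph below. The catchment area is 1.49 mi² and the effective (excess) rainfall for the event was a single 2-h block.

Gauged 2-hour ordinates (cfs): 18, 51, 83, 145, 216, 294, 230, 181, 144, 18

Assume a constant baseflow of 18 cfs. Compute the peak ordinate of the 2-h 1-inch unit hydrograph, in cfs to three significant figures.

U_p ≈ 111 cfs

Direct runoff: 0.0, 33.0, 65.0, 127.0, 198.0, 276.0, 212.0, 163.0, 126.0, 0.0 cfs; ΣQ_DR = 1200 cfs, peak = 276.0 cfs.
Runoff depth d = ΣQ_DR·Δt / A = 1200 × 7200 / (1.49 mi²) = 2.496 in.
The 1-inch UH is the DRH scaled by (1 in)/d, so U_p = 276.0 × 1/2.496 = 111 cfs.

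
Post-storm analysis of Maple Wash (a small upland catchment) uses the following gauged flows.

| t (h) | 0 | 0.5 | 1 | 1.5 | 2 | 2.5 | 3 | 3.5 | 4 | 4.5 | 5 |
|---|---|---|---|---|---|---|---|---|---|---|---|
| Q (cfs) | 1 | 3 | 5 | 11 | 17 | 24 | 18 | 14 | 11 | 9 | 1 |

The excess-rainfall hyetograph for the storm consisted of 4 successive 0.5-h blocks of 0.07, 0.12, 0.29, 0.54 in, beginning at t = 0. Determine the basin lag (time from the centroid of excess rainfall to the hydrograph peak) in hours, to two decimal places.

Centroid of excess rainfall: t_c = Σ P_i·t̄_i / ΣP_i = 1.3873 h (block centres at 0.25, 0.75, 1.25, 1.75 h).
Hydrograph peak occurs at t = 2.5 h, so basin lag t_L = 2.5 − 1.3873 = 1.11 h.

t_L ≈ 1.11 h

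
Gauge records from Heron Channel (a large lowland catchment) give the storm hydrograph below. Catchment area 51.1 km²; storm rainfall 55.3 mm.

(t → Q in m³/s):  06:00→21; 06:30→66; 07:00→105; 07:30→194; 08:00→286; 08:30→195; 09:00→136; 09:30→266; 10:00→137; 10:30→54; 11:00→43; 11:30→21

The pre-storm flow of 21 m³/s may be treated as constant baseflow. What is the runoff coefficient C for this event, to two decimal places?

ΣQ_DR = 1272 m³/s; V = ΣQ_DR·Δt = 2.290 × 10^6 m³.
Runoff depth d = V / A = 44.81 mm.
C = d / P = 44.81 / 55.3 = 0.81.

C ≈ 0.81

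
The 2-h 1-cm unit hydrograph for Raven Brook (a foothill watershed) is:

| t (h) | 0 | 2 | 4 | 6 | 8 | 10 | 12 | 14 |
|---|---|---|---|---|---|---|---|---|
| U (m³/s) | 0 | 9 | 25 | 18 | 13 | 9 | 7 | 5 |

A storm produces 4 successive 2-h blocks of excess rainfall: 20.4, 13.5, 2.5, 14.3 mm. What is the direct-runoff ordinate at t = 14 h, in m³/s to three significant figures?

By discrete convolution, Q_j = Σ (P_i / 10 mm) · U_{j−i}.
At t = 14 h (j=7): Q = (20.4/10)·5 + (13.5/10)·7 + (2.5/10)·9 + (14.3/10)·13 = 40.5 m³/s.

Q ≈ 40.5 m³/s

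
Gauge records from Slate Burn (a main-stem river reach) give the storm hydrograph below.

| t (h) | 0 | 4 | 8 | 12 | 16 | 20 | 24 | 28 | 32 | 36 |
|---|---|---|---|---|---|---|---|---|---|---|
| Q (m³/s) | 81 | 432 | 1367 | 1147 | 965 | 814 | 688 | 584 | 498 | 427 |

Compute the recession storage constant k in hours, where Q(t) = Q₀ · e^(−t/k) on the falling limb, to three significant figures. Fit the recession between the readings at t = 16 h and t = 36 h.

k ≈ 24.5 h

On the falling limb, Q drops from 965 to 427 m³/s between t = 16 h and t = 36 h (Δt = 20 h).
k = −Δt / ln(Q₂/Q₁) = −20 / ln(427/965) = 24.5 h.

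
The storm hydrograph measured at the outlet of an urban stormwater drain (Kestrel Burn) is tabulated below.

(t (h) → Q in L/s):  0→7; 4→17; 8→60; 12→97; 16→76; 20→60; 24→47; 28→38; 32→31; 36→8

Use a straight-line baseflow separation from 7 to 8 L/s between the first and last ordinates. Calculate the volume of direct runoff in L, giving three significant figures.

V ≈ 5.27 × 10^6 L

Direct-runoff ordinates (Q − Q_b): 0.00, 9.89, 52.78, 89.67, 68.56, 52.44, 39.33, 30.22, 23.11, 0.00 L/s.
ΣQ_DR = 366.0 L/s.
With Δt = 4 h = 14400 s, V = ΣQ_DR · Δt = 366.0 × 14400 = 5.27 × 10^6 L.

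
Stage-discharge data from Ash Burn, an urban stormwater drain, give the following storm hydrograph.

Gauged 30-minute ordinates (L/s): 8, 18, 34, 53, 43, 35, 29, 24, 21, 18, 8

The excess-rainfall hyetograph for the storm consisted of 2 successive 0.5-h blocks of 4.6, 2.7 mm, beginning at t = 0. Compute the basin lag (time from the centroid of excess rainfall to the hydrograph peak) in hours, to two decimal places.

Centroid of excess rainfall: t_c = Σ P_i·t̄_i / ΣP_i = 0.4349 h (block centres at 0.25, 0.75 h).
Hydrograph peak occurs at t = 1.5 h, so basin lag t_L = 1.5 − 0.4349 = 1.07 h.

t_L ≈ 1.07 h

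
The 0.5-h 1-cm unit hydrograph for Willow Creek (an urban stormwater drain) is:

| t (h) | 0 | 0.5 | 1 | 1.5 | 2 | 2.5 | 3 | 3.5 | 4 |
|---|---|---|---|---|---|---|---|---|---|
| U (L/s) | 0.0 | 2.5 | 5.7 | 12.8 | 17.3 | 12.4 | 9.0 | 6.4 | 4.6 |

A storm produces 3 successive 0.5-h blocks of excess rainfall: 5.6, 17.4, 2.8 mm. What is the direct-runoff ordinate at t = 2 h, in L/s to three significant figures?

By discrete convolution, Q_j = Σ (P_i / 10 mm) · U_{j−i}.
At t = 2 h (j=4): Q = (5.6/10)·17.3 + (17.4/10)·12.8 + (2.8/10)·5.7 = 33.6 L/s.

Q ≈ 33.6 L/s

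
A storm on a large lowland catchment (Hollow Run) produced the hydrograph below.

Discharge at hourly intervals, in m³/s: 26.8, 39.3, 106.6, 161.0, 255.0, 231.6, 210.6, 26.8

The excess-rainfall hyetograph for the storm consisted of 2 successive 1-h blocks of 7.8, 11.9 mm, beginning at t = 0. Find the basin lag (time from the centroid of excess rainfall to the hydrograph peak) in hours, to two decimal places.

Centroid of excess rainfall: t_c = Σ P_i·t̄_i / ΣP_i = 1.1041 h (block centres at 0.5, 1.5 h).
Hydrograph peak occurs at t = 4 h, so basin lag t_L = 4 − 1.1041 = 2.90 h.

t_L ≈ 2.90 h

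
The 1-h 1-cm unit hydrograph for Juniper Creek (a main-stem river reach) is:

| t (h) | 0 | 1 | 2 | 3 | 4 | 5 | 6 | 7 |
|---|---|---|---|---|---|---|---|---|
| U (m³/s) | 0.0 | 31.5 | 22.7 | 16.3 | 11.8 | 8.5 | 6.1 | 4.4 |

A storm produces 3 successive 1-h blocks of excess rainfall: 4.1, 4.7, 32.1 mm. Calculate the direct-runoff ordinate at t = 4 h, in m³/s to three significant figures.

By discrete convolution, Q_j = Σ (P_i / 10 mm) · U_{j−i}.
At t = 4 h (j=4): Q = (4.1/10)·11.8 + (4.7/10)·16.3 + (32.1/10)·22.7 = 85.4 m³/s.

Q ≈ 85.4 m³/s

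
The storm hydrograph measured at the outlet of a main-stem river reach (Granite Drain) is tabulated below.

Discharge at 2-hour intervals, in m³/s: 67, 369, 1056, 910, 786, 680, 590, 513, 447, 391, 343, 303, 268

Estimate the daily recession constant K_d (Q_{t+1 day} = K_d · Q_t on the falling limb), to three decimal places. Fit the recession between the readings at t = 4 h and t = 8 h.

K_d ≈ 0.170

Between t = 4 h and t = 8 h the flow falls from 1056 to 786 m³/s over 2×2 h = 4 h.
Per-interval ratio K = (786/1056)^(1/2) = 0.8627; K_d = K^(24/2) = 0.170.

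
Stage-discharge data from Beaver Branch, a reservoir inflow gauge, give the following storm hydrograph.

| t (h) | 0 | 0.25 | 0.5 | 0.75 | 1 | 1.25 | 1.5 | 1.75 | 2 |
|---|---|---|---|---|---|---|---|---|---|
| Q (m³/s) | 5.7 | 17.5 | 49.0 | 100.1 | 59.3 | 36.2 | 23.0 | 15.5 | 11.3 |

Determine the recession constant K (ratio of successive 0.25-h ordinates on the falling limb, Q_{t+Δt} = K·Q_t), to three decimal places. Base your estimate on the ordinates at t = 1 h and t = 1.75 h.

K ≈ 0.639

Using the recession-limb readings at t = 1 h and t = 1.75 h: Q falls from 59.3 to 15.5 m³/s over 3 intervals.
K = (Q₂/Q₁)^(1/3) = (15.5/59.3)^(1/3) = 0.639.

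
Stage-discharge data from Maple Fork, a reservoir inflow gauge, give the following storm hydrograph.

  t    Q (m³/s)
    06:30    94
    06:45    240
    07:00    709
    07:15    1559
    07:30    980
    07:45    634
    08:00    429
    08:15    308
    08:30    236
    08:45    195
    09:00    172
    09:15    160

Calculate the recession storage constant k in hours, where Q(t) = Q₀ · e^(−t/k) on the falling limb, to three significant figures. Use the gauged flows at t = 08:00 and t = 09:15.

k ≈ 1.27 h

On the falling limb, Q drops from 429 to 160 m³/s between t = 08:00 and t = 09:15 (Δt = 1.25 h).
k = −Δt / ln(Q₂/Q₁) = −1.25 / ln(160/429) = 1.27 h.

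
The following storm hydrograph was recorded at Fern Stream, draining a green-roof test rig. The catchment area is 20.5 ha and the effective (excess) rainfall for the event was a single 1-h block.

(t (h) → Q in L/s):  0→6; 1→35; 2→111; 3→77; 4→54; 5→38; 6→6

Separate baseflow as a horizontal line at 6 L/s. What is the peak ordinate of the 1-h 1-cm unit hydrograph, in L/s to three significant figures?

Direct runoff: 0.0, 29.0, 105.0, 71.0, 48.0, 32.0, 0.0 L/s; ΣQ_DR = 285.0 L/s, peak = 105.0 L/s.
Runoff depth d = ΣQ_DR·Δt / A = 285.0 × 3600 / (20.5 ha) = 5.005 mm.
The 1-cm UH is the DRH scaled by (10 mm)/d, so U_p = 105.0 × 10/5.005 = 210 L/s.

U_p ≈ 210 L/s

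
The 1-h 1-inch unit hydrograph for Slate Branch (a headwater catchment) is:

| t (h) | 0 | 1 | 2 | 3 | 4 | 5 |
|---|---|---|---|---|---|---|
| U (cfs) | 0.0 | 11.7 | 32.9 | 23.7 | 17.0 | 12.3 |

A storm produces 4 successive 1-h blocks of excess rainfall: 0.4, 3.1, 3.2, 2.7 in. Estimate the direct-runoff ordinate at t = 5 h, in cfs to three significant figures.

By discrete convolution, Q_j = Σ (P_i / 1 in) · U_{j−i}.
At t = 5 h (j=5): Q = (0.4/1)·12.3 + (3.1/1)·17.0 + (3.2/1)·23.7 + (2.7/1)·32.9 = 222 cfs.

Q ≈ 222 cfs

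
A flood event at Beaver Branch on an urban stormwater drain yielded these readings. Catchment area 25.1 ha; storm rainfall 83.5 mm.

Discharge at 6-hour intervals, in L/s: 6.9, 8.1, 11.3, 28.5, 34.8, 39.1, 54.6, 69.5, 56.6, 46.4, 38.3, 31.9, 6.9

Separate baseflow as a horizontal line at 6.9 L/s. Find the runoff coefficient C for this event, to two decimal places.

C ≈ 0.35

ΣQ_DR = 343.2 L/s; V = ΣQ_DR·Δt = 7.413 × 10^6 L.
Runoff depth d = V / A = 29.53 mm.
C = d / P = 29.53 / 83.5 = 0.35.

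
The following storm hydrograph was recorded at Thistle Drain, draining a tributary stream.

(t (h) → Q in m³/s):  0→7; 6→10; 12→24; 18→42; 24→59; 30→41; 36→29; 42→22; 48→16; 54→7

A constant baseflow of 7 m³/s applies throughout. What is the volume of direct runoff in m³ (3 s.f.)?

V ≈ 4.04 × 10^6 m³

Direct-runoff ordinates (Q − Q_b): 0.0, 3.0, 17.0, 35.0, 52.0, 34.0, 22.0, 15.0, 9.0, 0.0 m³/s.
ΣQ_DR = 187.0 m³/s.
With Δt = 6 h = 21600 s, V = ΣQ_DR · Δt = 187.0 × 21600 = 4.04 × 10^6 m³.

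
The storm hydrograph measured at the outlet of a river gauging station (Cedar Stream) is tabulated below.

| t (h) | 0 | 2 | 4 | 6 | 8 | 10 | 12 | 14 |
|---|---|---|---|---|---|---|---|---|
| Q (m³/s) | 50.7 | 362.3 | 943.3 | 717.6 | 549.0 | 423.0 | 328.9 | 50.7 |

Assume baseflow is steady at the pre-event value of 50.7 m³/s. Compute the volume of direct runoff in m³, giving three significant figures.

V ≈ 2.17 × 10^7 m³

Direct-runoff ordinates (Q − Q_b): 0.0, 311.6, 892.6, 666.9, 498.3, 372.3, 278.2, 0.0 m³/s.
ΣQ_DR = 3020 m³/s.
With Δt = 2 h = 7200 s, V = ΣQ_DR · Δt = 3020 × 7200 = 2.17 × 10^7 m³.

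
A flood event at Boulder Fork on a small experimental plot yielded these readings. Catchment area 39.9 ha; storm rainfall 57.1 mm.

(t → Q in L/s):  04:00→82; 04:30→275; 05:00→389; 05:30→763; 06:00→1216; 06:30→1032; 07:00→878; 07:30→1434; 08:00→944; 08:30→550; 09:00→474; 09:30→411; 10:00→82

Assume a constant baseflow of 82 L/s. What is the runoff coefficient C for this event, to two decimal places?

ΣQ_DR = 7464 L/s; V = ΣQ_DR·Δt = 1.344 × 10^7 L.
Runoff depth d = V / A = 33.67 mm.
C = d / P = 33.67 / 57.1 = 0.59.

C ≈ 0.59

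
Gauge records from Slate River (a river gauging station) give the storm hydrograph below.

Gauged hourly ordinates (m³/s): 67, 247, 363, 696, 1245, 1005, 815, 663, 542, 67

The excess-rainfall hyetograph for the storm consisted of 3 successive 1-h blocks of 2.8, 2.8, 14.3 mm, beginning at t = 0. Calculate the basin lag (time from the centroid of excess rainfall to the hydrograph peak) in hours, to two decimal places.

Centroid of excess rainfall: t_c = Σ P_i·t̄_i / ΣP_i = 2.0779 h (block centres at 0.5, 1.5, 2.5 h).
Hydrograph peak occurs at t = 4 h, so basin lag t_L = 4 − 2.0779 = 1.92 h.

t_L ≈ 1.92 h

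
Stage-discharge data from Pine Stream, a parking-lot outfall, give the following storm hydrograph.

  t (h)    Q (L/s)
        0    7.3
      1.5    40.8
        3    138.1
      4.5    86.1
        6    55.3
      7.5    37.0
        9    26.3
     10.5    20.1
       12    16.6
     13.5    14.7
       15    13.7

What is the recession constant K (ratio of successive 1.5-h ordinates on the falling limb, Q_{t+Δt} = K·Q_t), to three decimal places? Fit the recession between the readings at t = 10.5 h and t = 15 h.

Using the recession-limb readings at t = 10.5 h and t = 15 h: Q falls from 20.1 to 13.7 L/s over 3 intervals.
K = (Q₂/Q₁)^(1/3) = (13.7/20.1)^(1/3) = 0.880.

K ≈ 0.880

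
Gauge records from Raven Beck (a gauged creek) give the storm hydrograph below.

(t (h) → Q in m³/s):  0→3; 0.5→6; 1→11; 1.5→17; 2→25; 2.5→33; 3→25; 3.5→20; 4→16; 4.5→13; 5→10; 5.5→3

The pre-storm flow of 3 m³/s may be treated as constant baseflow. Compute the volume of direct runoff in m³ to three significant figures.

Direct-runoff ordinates (Q − Q_b): 0.0, 3.0, 8.0, 14.0, 22.0, 30.0, 22.0, 17.0, 13.0, 10.0, 7.0, 0.0 m³/s.
ΣQ_DR = 146.0 m³/s.
With Δt = 0.5 h = 1800 s, V = ΣQ_DR · Δt = 146.0 × 1800 = 2.63 × 10^5 m³.

V ≈ 2.63 × 10^5 m³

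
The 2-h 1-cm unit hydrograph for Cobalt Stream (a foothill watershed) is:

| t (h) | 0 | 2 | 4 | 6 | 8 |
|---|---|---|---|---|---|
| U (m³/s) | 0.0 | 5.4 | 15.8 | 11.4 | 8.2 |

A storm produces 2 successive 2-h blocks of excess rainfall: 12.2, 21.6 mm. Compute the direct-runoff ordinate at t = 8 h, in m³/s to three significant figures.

By discrete convolution, Q_j = Σ (P_i / 10 mm) · U_{j−i}.
At t = 8 h (j=4): Q = (12.2/10)·8.2 + (21.6/10)·11.4 = 34.6 m³/s.

Q ≈ 34.6 m³/s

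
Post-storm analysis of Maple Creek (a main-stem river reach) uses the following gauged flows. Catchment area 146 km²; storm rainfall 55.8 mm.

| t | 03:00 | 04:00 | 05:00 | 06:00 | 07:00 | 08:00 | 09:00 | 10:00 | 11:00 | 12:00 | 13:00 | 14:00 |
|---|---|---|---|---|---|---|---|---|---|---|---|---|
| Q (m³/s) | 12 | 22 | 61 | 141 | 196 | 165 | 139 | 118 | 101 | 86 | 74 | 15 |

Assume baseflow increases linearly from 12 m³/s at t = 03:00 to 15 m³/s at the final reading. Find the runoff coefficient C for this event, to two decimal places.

ΣQ_DR = 968.0 m³/s; V = ΣQ_DR·Δt = 3.485 × 10^6 m³.
Runoff depth d = V / A = 23.87 mm.
C = d / P = 23.87 / 55.8 = 0.43.

C ≈ 0.43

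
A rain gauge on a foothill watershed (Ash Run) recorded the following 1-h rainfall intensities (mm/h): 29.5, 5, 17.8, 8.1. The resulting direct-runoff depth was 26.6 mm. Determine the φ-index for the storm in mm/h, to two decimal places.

Only the 2 blocks with intensity above φ contribute runoff: 29.5, 17.8 mm/h.
Σ(I−φ)·Δt = d  ⇒  (29.5+17.8 − 2φ)·1 = 26.6
φ = (47.30 − 26.6/1) / 2 = 10.35 mm/h.

φ ≈ 10.35 mm/h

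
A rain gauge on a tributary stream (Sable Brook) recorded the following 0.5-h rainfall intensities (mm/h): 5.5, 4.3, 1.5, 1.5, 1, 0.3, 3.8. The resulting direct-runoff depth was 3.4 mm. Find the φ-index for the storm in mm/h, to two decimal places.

φ ≈ 2.27 mm/h

Only the 3 blocks with intensity above φ contribute runoff: 5.5, 4.3, 3.8 mm/h.
Σ(I−φ)·Δt = d  ⇒  (5.5+4.3+3.8 − 3φ)·0.5 = 3.4
φ = (13.60 − 3.4/0.5) / 3 = 2.27 mm/h.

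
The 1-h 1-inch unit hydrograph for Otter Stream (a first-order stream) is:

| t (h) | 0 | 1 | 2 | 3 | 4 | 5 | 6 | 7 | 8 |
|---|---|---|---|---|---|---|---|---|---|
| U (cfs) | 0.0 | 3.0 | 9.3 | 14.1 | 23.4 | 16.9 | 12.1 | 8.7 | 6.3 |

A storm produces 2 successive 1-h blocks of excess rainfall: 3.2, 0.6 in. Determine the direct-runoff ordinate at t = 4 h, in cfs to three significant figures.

Q ≈ 83.3 cfs

By discrete convolution, Q_j = Σ (P_i / 1 in) · U_{j−i}.
At t = 4 h (j=4): Q = (3.2/1)·23.4 + (0.6/1)·14.1 = 83.3 cfs.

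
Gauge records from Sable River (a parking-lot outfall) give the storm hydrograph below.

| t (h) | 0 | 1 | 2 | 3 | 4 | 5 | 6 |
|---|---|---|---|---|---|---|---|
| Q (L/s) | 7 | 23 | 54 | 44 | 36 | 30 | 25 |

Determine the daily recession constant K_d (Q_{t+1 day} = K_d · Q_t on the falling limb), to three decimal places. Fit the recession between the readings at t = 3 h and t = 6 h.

Between t = 3 h and t = 6 h the flow falls from 44 to 25 L/s over 3×1 h = 3 h.
Per-interval ratio K = (25/44)^(1/3) = 0.8283; K_d = K^(24/1) = 0.011.

K_d ≈ 0.011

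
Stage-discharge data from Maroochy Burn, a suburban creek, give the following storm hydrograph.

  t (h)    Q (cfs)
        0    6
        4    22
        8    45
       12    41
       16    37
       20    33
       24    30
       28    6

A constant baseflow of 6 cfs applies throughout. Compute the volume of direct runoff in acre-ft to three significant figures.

V ≈ 56.9 acre-ft

Direct-runoff ordinates (Q − Q_b): 0.0, 16.0, 39.0, 35.0, 31.0, 27.0, 24.0, 0.0 cfs.
ΣQ_DR = 172.0 cfs.
With Δt = 4 h = 14400 s, V = ΣQ_DR · Δt = 172.0 × 14400 = 2.48 × 10^6 ft³ = 56.9 acre-ft.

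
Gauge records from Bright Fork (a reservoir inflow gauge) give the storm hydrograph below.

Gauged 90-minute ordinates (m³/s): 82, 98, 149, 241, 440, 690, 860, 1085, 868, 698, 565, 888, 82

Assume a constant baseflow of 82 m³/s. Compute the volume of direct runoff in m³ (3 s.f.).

Direct-runoff ordinates (Q − Q_b): 0.0, 16.0, 67.0, 159.0, 358.0, 608.0, 778.0, 1003.0, 786.0, 616.0, 483.0, 806.0, 0.0 m³/s.
ΣQ_DR = 5680 m³/s.
With Δt = 1.5 h = 5400 s, V = ΣQ_DR · Δt = 5680 × 5400 = 3.07 × 10^7 m³.

V ≈ 3.07 × 10^7 m³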